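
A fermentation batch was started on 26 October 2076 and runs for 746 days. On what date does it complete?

Adding 746 days from October 26, 2076.
October has 31 days, so 31 − 26 = 5 days remain after October 26, 2076; 746 − 5 = 741 left.
November 2076 has 30 days: 741 − 30 = 711 left.
December 2076 has 31 days: 711 − 31 = 680 left.
January 2077 has 31 days: 680 − 31 = 649 left.
February 2077 has 28 days (2077 is not a leap year): 649 − 28 = 621 left.
March 2077 has 31 days: 621 − 31 = 590 left.
April 2077 has 30 days: 590 − 30 = 560 left.
May 2077 has 31 days: 560 − 31 = 529 left.
June 2077 has 30 days: 529 − 30 = 499 left.
July 2077 has 31 days: 499 − 31 = 468 left.
August 2077 has 31 days: 468 − 31 = 437 left.
September 2077 has 30 days: 437 − 30 = 407 left.
October 2077 has 31 days: 407 − 31 = 376 left.
November 2077 has 30 days: 376 − 30 = 346 left.
December 2077 has 31 days: 346 − 31 = 315 left.
January 2078 has 31 days: 315 − 31 = 284 left.
February 2078 has 28 days (2078 is not a leap year): 284 − 28 = 256 left.
March 2078 has 31 days: 256 − 31 = 225 left.
April 2078 has 30 days: 225 − 30 = 195 left.
May 2078 has 31 days: 195 − 31 = 164 left.
June 2078 has 30 days: 164 − 30 = 134 left.
July 2078 has 31 days: 134 − 31 = 103 left.
August 2078 has 31 days: 103 − 31 = 72 left.
September 2078 has 30 days: 72 − 30 = 42 left.
October 2078 has 31 days: 42 − 31 = 11 left.
11 days into November 2078 → November 11, 2078.

November 11, 2078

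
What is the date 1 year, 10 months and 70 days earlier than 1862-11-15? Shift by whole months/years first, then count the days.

November 6, 1860

Going back 1 year, 10 months and 70 days from November 15, 1862: first the month/year part, then the days.
-1 year → 1861; month 11 − 10 = 1 → January 1861.
Day 15 is valid in January, giving January 15, 1861.
Now subtract 70 days from January 15, 1861.
Going back 15 days from January 15, 1861 reaches the end of the previous month; 70 − 15 = 55 left.
December 1860 has 31 days: 55 − 31 = 24 left.
November 1860 has 30 days; 30 − 24 = 6 → November 6, 1860.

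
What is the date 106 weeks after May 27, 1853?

Adding 106 weeks = 742 days from May 27, 1853.
May has 31 days, so 31 − 27 = 4 days remain after May 27, 1853; 742 − 4 = 738 left.
June 1853 has 30 days: 738 − 30 = 708 left.
July 1853 has 31 days: 708 − 31 = 677 left.
August 1853 has 31 days: 677 − 31 = 646 left.
September 1853 has 30 days: 646 − 30 = 616 left.
October 1853 has 31 days: 616 − 31 = 585 left.
November 1853 has 30 days: 585 − 30 = 555 left.
December 1853 has 31 days: 555 − 31 = 524 left.
January 1854 has 31 days: 524 − 31 = 493 left.
February 1854 has 28 days (1854 is not a leap year): 493 − 28 = 465 left.
March 1854 has 31 days: 465 − 31 = 434 left.
April 1854 has 30 days: 434 − 30 = 404 left.
May 1854 has 31 days: 404 − 31 = 373 left.
June 1854 has 30 days: 373 − 30 = 343 left.
July 1854 has 31 days: 343 − 31 = 312 left.
August 1854 has 31 days: 312 − 31 = 281 left.
September 1854 has 30 days: 281 − 30 = 251 left.
October 1854 has 31 days: 251 − 31 = 220 left.
November 1854 has 30 days: 220 − 30 = 190 left.
December 1854 has 31 days: 190 − 31 = 159 left.
January 1855 has 31 days: 159 − 31 = 128 left.
February 1855 has 28 days (1855 is not a leap year): 128 − 28 = 100 left.
March 1855 has 31 days: 100 − 31 = 69 left.
April 1855 has 30 days: 69 − 30 = 39 left.
May 1855 has 31 days: 39 − 31 = 8 left.
8 days into June 1855 → June 8, 1855.

June 8, 1855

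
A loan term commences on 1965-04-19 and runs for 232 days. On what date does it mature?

Adding 232 days from April 19, 1965.
April has 30 days, so 30 − 19 = 11 days remain after April 19, 1965; 232 − 11 = 221 left.
May 1965 has 31 days: 221 − 31 = 190 left.
June 1965 has 30 days: 190 − 30 = 160 left.
July 1965 has 31 days: 160 − 31 = 129 left.
August 1965 has 31 days: 129 − 31 = 98 left.
September 1965 has 30 days: 98 − 30 = 68 left.
October 1965 has 31 days: 68 − 31 = 37 left.
November 1965 has 30 days: 37 − 30 = 7 left.
7 days into December 1965 → December 7, 1965.

December 7, 1965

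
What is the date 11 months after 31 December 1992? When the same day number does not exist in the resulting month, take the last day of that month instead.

Adding 11 months from December 31, 1992.
month 12 + 11 = 23, which is month 11 of year 1993 → November 1993.
November 1993 has only 30 days and the start was day 31, so the date clamps to November 30, 1993.

November 30, 1993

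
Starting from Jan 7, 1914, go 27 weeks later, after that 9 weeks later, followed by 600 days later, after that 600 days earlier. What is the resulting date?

Counting forward 27 weeks (= 189 days) from January 7, 1914:
January has 31 days, so 31 − 7 = 24 days remain after January 7, 1914; 189 − 24 = 165 left.
February 1914 has 28 days (1914 is not a leap year): 165 − 28 = 137 left.
March 1914 has 31 days: 137 − 31 = 106 left.
April 1914 has 30 days: 106 − 30 = 76 left.
May 1914 has 31 days: 76 − 31 = 45 left.
June 1914 has 30 days: 45 − 30 = 15 left.
15 days into July 1914 → July 15, 1914.
Advancing 9 weeks (= 63 days) from July 15, 1914:
July has 31 days, so 31 − 15 = 16 days remain after July 15, 1914; 63 − 16 = 47 left.
August 1914 has 31 days: 47 − 31 = 16 left.
16 days into September 1914 → September 16, 1914.
Counting forward 600 days from September 16, 1914:
September has 30 days, so 30 − 16 = 14 days remain after September 16, 1914; 600 − 14 = 586 left.
October 1914 has 31 days: 586 − 31 = 555 left.
November 1914 has 30 days: 555 − 30 = 525 left.
December 1914 has 31 days: 525 − 31 = 494 left.
January 1915 has 31 days: 494 − 31 = 463 left.
February 1915 has 28 days (1915 is not a leap year): 463 − 28 = 435 left.
March 1915 has 31 days: 435 − 31 = 404 left.
April 1915 has 30 days: 404 − 30 = 374 left.
May 1915 has 31 days: 374 − 31 = 343 left.
June 1915 has 30 days: 343 − 30 = 313 left.
July 1915 has 31 days: 313 − 31 = 282 left.
August 1915 has 31 days: 282 − 31 = 251 left.
September 1915 has 30 days: 251 − 30 = 221 left.
October 1915 has 31 days: 221 − 31 = 190 left.
November 1915 has 30 days: 190 − 30 = 160 left.
December 1915 has 31 days: 160 − 31 = 129 left.
January 1916 has 31 days: 129 − 31 = 98 left.
February 1916 has 29 days (1916 is a leap year): 98 − 29 = 69 left.
March 1916 has 31 days: 69 − 31 = 38 left.
April 1916 has 30 days: 38 − 30 = 8 left.
8 days into May 1916 → May 8, 1916.
Subtracting 600 days from May 8, 1916:
Going back 8 days from May 8, 1916 reaches the end of the previous month; 600 − 8 = 592 left.
April 1916 has 30 days: 592 − 30 = 562 left.
March 1916 has 31 days: 562 − 31 = 531 left.
February 1916 has 29 days (1916 is a leap year): 531 − 29 = 502 left.
January 1916 has 31 days: 502 − 31 = 471 left.
December 1915 has 31 days: 471 − 31 = 440 left.
November 1915 has 30 days: 440 − 30 = 410 left.
October 1915 has 31 days: 410 − 31 = 379 left.
September 1915 has 30 days: 379 − 30 = 349 left.
August 1915 has 31 days: 349 − 31 = 318 left.
July 1915 has 31 days: 318 − 31 = 287 left.
June 1915 has 30 days: 287 − 30 = 257 left.
May 1915 has 31 days: 257 − 31 = 226 left.
April 1915 has 30 days: 226 − 30 = 196 left.
March 1915 has 31 days: 196 − 31 = 165 left.
February 1915 has 28 days (1915 is not a leap year): 165 − 28 = 137 left.
January 1915 has 31 days: 137 − 31 = 106 left.
December 1914 has 31 days: 106 − 31 = 75 left.
November 1914 has 30 days: 75 − 30 = 45 left.
October 1914 has 31 days: 45 − 31 = 14 left.
September 1914 has 30 days; 30 − 14 = 16 → September 16, 1914.

September 16, 1914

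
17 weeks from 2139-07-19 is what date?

Counting forward 17 weeks = 119 days from July 19, 2139.
July has 31 days, so 31 − 19 = 12 days remain after July 19, 2139; 119 − 12 = 107 left.
August 2139 has 31 days: 107 − 31 = 76 left.
September 2139 has 30 days: 76 − 30 = 46 left.
October 2139 has 31 days: 46 − 31 = 15 left.
15 days into November 2139 → November 15, 2139.

November 15, 2139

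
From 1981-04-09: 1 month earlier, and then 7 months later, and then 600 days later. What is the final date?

June 1, 1983

Counting back 1 month from April 9, 1981:
month 4 − 1 = 3 → March 1981.
Day 9 is valid in March, giving March 9, 1981.
Counting forward 7 months from March 9, 1981:
month 3 + 7 = 10 → October 1981.
Day 9 is valid in October, giving October 9, 1981.
Advancing 600 days from October 9, 1981:
October has 31 days, so 31 − 9 = 22 days remain after October 9, 1981; 600 − 22 = 578 left.
November 1981 has 30 days: 578 − 30 = 548 left.
December 1981 has 31 days: 548 − 31 = 517 left.
January 1982 has 31 days: 517 − 31 = 486 left.
February 1982 has 28 days (1982 is not a leap year): 486 − 28 = 458 left.
March 1982 has 31 days: 458 − 31 = 427 left.
April 1982 has 30 days: 427 − 30 = 397 left.
May 1982 has 31 days: 397 − 31 = 366 left.
June 1982 has 30 days: 366 − 30 = 336 left.
July 1982 has 31 days: 336 − 31 = 305 left.
August 1982 has 31 days: 305 − 31 = 274 left.
September 1982 has 30 days: 274 − 30 = 244 left.
October 1982 has 31 days: 244 − 31 = 213 left.
November 1982 has 30 days: 213 − 30 = 183 left.
December 1982 has 31 days: 183 − 31 = 152 left.
January 1983 has 31 days: 152 − 31 = 121 left.
February 1983 has 28 days (1983 is not a leap year): 121 − 28 = 93 left.
March 1983 has 31 days: 93 − 31 = 62 left.
April 1983 has 30 days: 62 − 30 = 32 left.
May 1983 has 31 days: 32 − 31 = 1 left.
1 day into June 1983 → June 1, 1983.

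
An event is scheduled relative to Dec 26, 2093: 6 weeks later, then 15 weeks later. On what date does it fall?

May 22, 2094

Counting forward 6 weeks (= 42 days) from December 26, 2093:
December has 31 days, so 31 − 26 = 5 days remain after December 26, 2093; 42 − 5 = 37 left.
January 2094 has 31 days: 37 − 31 = 6 left.
6 days into February 2094 → February 6, 2094.
Counting forward 15 weeks (= 105 days) from February 6, 2094:
February has 28 days, so 28 − 6 = 22 days remain after February 6, 2094; 105 − 22 = 83 left.
March 2094 has 31 days: 83 − 31 = 52 left.
April 2094 has 30 days: 52 − 30 = 22 left.
22 days into May 2094 → May 22, 2094.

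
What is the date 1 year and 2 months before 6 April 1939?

February 6, 1938

Counting back 1 year and 2 months from April 6, 1939.
-1 year → 1938; month 4 − 2 = 2 → February 1938.
Day 6 is valid in February, giving February 6, 1938.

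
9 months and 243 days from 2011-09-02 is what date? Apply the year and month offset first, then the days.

January 31, 2013

Counting forward 9 months and 243 days from September 2, 2011: first the month/year part, then the days.
month 9 + 9 = 18, which is month 6 of year 2012 → June 2012.
Day 2 is valid in June, giving June 2, 2012.
Now add 243 days from June 2, 2012.
June has 30 days, so 30 − 2 = 28 days remain after June 2, 2012; 243 − 28 = 215 left.
July 2012 has 31 days: 215 − 31 = 184 left.
August 2012 has 31 days: 184 − 31 = 153 left.
September 2012 has 30 days: 153 − 30 = 123 left.
October 2012 has 31 days: 123 − 31 = 92 left.
November 2012 has 30 days: 92 − 30 = 62 left.
December 2012 has 31 days: 62 − 31 = 31 left.
31 days into January 2013 → January 31, 2013.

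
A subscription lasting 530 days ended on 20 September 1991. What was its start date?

Counting back 530 days from September 20, 1991.
Going back 20 days from September 20, 1991 reaches the end of the previous month; 530 − 20 = 510 left.
August 1991 has 31 days: 510 − 31 = 479 left.
July 1991 has 31 days: 479 − 31 = 448 left.
June 1991 has 30 days: 448 − 30 = 418 left.
May 1991 has 31 days: 418 − 31 = 387 left.
April 1991 has 30 days: 387 − 30 = 357 left.
March 1991 has 31 days: 357 − 31 = 326 left.
February 1991 has 28 days (1991 is not a leap year): 326 − 28 = 298 left.
January 1991 has 31 days: 298 − 31 = 267 left.
December 1990 has 31 days: 267 − 31 = 236 left.
November 1990 has 30 days: 236 − 30 = 206 left.
October 1990 has 31 days: 206 − 31 = 175 left.
September 1990 has 30 days: 175 − 30 = 145 left.
August 1990 has 31 days: 145 − 31 = 114 left.
July 1990 has 31 days: 114 − 31 = 83 left.
June 1990 has 30 days: 83 − 30 = 53 left.
May 1990 has 31 days: 53 − 31 = 22 left.
April 1990 has 30 days; 30 − 22 = 8 → April 8, 1990.

April 8, 1990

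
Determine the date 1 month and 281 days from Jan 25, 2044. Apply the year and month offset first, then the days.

Counting forward 1 month and 281 days from January 25, 2044: first the month/year part, then the days.
month 1 + 1 = 2 → February 2044.
Day 25 is valid in February, giving February 25, 2044.
Now add 281 days from February 25, 2044.
February has 29 days, so 29 − 25 = 4 days remain after February 25, 2044; 281 − 4 = 277 left.
March 2044 has 31 days: 277 − 31 = 246 left.
April 2044 has 30 days: 246 − 30 = 216 left.
May 2044 has 31 days: 216 − 31 = 185 left.
June 2044 has 30 days: 185 − 30 = 155 left.
July 2044 has 31 days: 155 − 31 = 124 left.
August 2044 has 31 days: 124 − 31 = 93 left.
September 2044 has 30 days: 93 − 30 = 63 left.
October 2044 has 31 days: 63 − 31 = 32 left.
November 2044 has 30 days: 32 − 30 = 2 left.
2 days into December 2044 → December 2, 2044.

December 2, 2044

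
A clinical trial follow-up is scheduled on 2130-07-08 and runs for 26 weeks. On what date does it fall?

January 6, 2131

Adding 26 weeks = 182 days from July 8, 2130.
July has 31 days, so 31 − 8 = 23 days remain after July 8, 2130; 182 − 23 = 159 left.
August 2130 has 31 days: 159 − 31 = 128 left.
September 2130 has 30 days: 128 − 30 = 98 left.
October 2130 has 31 days: 98 − 31 = 67 left.
November 2130 has 30 days: 67 − 30 = 37 left.
December 2130 has 31 days: 37 − 31 = 6 left.
6 days into January 2131 → January 6, 2131.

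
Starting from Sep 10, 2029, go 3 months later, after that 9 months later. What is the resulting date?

Adding 3 months from September 10, 2029:
month 9 + 3 = 12 → December 2029.
Day 10 is valid in December, giving December 10, 2029.
Adding 9 months from December 10, 2029:
month 12 + 9 = 21, which is month 9 of year 2030 → September 2030.
Day 10 is valid in September, giving September 10, 2030.

September 10, 2030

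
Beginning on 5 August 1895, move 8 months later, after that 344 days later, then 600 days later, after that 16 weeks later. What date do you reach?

February 25, 1899

Advancing 8 months from August 5, 1895:
month 8 + 8 = 16, which is month 4 of year 1896 → April 1896.
Day 5 is valid in April, giving April 5, 1896.
Counting forward 344 days from April 5, 1896:
April has 30 days, so 30 − 5 = 25 days remain after April 5, 1896; 344 − 25 = 319 left.
May 1896 has 31 days: 319 − 31 = 288 left.
June 1896 has 30 days: 288 − 30 = 258 left.
July 1896 has 31 days: 258 − 31 = 227 left.
August 1896 has 31 days: 227 − 31 = 196 left.
September 1896 has 30 days: 196 − 30 = 166 left.
October 1896 has 31 days: 166 − 31 = 135 left.
November 1896 has 30 days: 135 − 30 = 105 left.
December 1896 has 31 days: 105 − 31 = 74 left.
January 1897 has 31 days: 74 − 31 = 43 left.
February 1897 has 28 days (1897 is not a leap year): 43 − 28 = 15 left.
15 days into March 1897 → March 15, 1897.
Adding 600 days from March 15, 1897:
March has 31 days, so 31 − 15 = 16 days remain after March 15, 1897; 600 − 16 = 584 left.
April 1897 has 30 days: 584 − 30 = 554 left.
May 1897 has 31 days: 554 − 31 = 523 left.
June 1897 has 30 days: 523 − 30 = 493 left.
July 1897 has 31 days: 493 − 31 = 462 left.
August 1897 has 31 days: 462 − 31 = 431 left.
September 1897 has 30 days: 431 − 30 = 401 left.
October 1897 has 31 days: 401 − 31 = 370 left.
November 1897 has 30 days: 370 − 30 = 340 left.
December 1897 has 31 days: 340 − 31 = 309 left.
January 1898 has 31 days: 309 − 31 = 278 left.
February 1898 has 28 days (1898 is not a leap year): 278 − 28 = 250 left.
March 1898 has 31 days: 250 − 31 = 219 left.
April 1898 has 30 days: 219 − 30 = 189 left.
May 1898 has 31 days: 189 − 31 = 158 left.
June 1898 has 30 days: 158 − 30 = 128 left.
July 1898 has 31 days: 128 − 31 = 97 left.
August 1898 has 31 days: 97 − 31 = 66 left.
September 1898 has 30 days: 66 − 30 = 36 left.
October 1898 has 31 days: 36 − 31 = 5 left.
5 days into November 1898 → November 5, 1898.
Adding 16 weeks (= 112 days) from November 5, 1898:
November has 30 days, so 30 − 5 = 25 days remain after November 5, 1898; 112 − 25 = 87 left.
December 1898 has 31 days: 87 − 31 = 56 left.
January 1899 has 31 days: 56 − 31 = 25 left.
25 days into February 1899 → February 25, 1899.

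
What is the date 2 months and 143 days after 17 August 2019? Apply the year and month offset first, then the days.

Adding 2 months and 143 days from August 17, 2019: first the month/year part, then the days.
month 8 + 2 = 10 → October 2019.
Day 17 is valid in October, giving October 17, 2019.
Now add 143 days from October 17, 2019.
October has 31 days, so 31 − 17 = 14 days remain after October 17, 2019; 143 − 14 = 129 left.
November 2019 has 30 days: 129 − 30 = 99 left.
December 2019 has 31 days: 99 − 31 = 68 left.
January 2020 has 31 days: 68 − 31 = 37 left.
February 2020 has 29 days (2020 is a leap year): 37 − 29 = 8 left.
8 days into March 2020 → March 8, 2020.

March 8, 2020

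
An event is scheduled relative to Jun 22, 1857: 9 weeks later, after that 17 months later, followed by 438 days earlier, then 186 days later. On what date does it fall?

May 17, 1858

Counting forward 9 weeks (= 63 days) from June 22, 1857:
June has 30 days, so 30 − 22 = 8 days remain after June 22, 1857; 63 − 8 = 55 left.
July 1857 has 31 days: 55 − 31 = 24 left.
24 days into August 1857 → August 24, 1857.
Adding 17 months from August 24, 1857:
month 8 + 17 = 25, which is month 1 of year 1859 → January 1859.
Day 24 is valid in January, giving January 24, 1859.
Going back 438 days from January 24, 1859:
Going back 24 days from January 24, 1859 reaches the end of the previous month; 438 − 24 = 414 left.
December 1858 has 31 days: 414 − 31 = 383 left.
November 1858 has 30 days: 383 − 30 = 353 left.
October 1858 has 31 days: 353 − 31 = 322 left.
September 1858 has 30 days: 322 − 30 = 292 left.
August 1858 has 31 days: 292 − 31 = 261 left.
July 1858 has 31 days: 261 − 31 = 230 left.
June 1858 has 30 days: 230 − 30 = 200 left.
May 1858 has 31 days: 200 − 31 = 169 left.
April 1858 has 30 days: 169 − 30 = 139 left.
March 1858 has 31 days: 139 − 31 = 108 left.
February 1858 has 28 days (1858 is not a leap year): 108 − 28 = 80 left.
January 1858 has 31 days: 80 − 31 = 49 left.
December 1857 has 31 days: 49 − 31 = 18 left.
November 1857 has 30 days; 30 − 18 = 12 → November 12, 1857.
Adding 186 days from November 12, 1857:
November has 30 days, so 30 − 12 = 18 days remain after November 12, 1857; 186 − 18 = 168 left.
December 1857 has 31 days: 168 − 31 = 137 left.
January 1858 has 31 days: 137 − 31 = 106 left.
February 1858 has 28 days (1858 is not a leap year): 106 − 28 = 78 left.
March 1858 has 31 days: 78 − 31 = 47 left.
April 1858 has 30 days: 47 − 30 = 17 left.
17 days into May 1858 → May 17, 1858.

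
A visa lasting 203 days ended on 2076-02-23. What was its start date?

Subtracting 203 days from February 23, 2076.
Going back 23 days from February 23, 2076 reaches the end of the previous month; 203 − 23 = 180 left.
January 2076 has 31 days: 180 − 31 = 149 left.
December 2075 has 31 days: 149 − 31 = 118 left.
November 2075 has 30 days: 118 − 30 = 88 left.
October 2075 has 31 days: 88 − 31 = 57 left.
September 2075 has 30 days: 57 − 30 = 27 left.
August 2075 has 31 days; 31 − 27 = 4 → August 4, 2075.

August 4, 2075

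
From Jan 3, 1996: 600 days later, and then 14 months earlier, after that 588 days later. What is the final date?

February 3, 1998

Counting forward 600 days from January 3, 1996:
January has 31 days, so 31 − 3 = 28 days remain after January 3, 1996; 600 − 28 = 572 left.
February 1996 has 29 days (1996 is a leap year): 572 − 29 = 543 left.
March 1996 has 31 days: 543 − 31 = 512 left.
April 1996 has 30 days: 512 − 30 = 482 left.
May 1996 has 31 days: 482 − 31 = 451 left.
June 1996 has 30 days: 451 − 30 = 421 left.
July 1996 has 31 days: 421 − 31 = 390 left.
August 1996 has 31 days: 390 − 31 = 359 left.
September 1996 has 30 days: 359 − 30 = 329 left.
October 1996 has 31 days: 329 − 31 = 298 left.
November 1996 has 30 days: 298 − 30 = 268 left.
December 1996 has 31 days: 268 − 31 = 237 left.
January 1997 has 31 days: 237 − 31 = 206 left.
February 1997 has 28 days (1997 is not a leap year): 206 − 28 = 178 left.
March 1997 has 31 days: 178 − 31 = 147 left.
April 1997 has 30 days: 147 − 30 = 117 left.
May 1997 has 31 days: 117 − 31 = 86 left.
June 1997 has 30 days: 86 − 30 = 56 left.
July 1997 has 31 days: 56 − 31 = 25 left.
25 days into August 1997 → August 25, 1997.
Subtracting 14 months from August 25, 1997:
month 8 − 14 = -6, which is month 6 of year 1996 → June 1996.
Day 25 is valid in June, giving June 25, 1996.
Advancing 588 days from June 25, 1996:
June has 30 days, so 30 − 25 = 5 days remain after June 25, 1996; 588 − 5 = 583 left.
July 1996 has 31 days: 583 − 31 = 552 left.
August 1996 has 31 days: 552 − 31 = 521 left.
September 1996 has 30 days: 521 − 30 = 491 left.
October 1996 has 31 days: 491 − 31 = 460 left.
November 1996 has 30 days: 460 − 30 = 430 left.
December 1996 has 31 days: 430 − 31 = 399 left.
January 1997 has 31 days: 399 − 31 = 368 left.
February 1997 has 28 days (1997 is not a leap year): 368 − 28 = 340 left.
March 1997 has 31 days: 340 − 31 = 309 left.
April 1997 has 30 days: 309 − 30 = 279 left.
May 1997 has 31 days: 279 − 31 = 248 left.
June 1997 has 30 days: 248 − 30 = 218 left.
July 1997 has 31 days: 218 − 31 = 187 left.
August 1997 has 31 days: 187 − 31 = 156 left.
September 1997 has 30 days: 156 − 30 = 126 left.
October 1997 has 31 days: 126 − 31 = 95 left.
November 1997 has 30 days: 95 − 30 = 65 left.
December 1997 has 31 days: 65 − 31 = 34 left.
January 1998 has 31 days: 34 − 31 = 3 left.
3 days into February 1998 → February 3, 1998.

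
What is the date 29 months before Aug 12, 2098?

Counting back 29 months from August 12, 2098.
month 8 − 29 = -21, which is month 3 of year 2096 → March 2096.
Day 12 is valid in March, giving March 12, 2096.

March 12, 2096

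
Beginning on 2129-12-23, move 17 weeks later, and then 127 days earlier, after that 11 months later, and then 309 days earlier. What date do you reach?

Adding 17 weeks (= 119 days) from December 23, 2129:
December has 31 days, so 31 − 23 = 8 days remain after December 23, 2129; 119 − 8 = 111 left.
January 2130 has 31 days: 111 − 31 = 80 left.
February 2130 has 28 days (2130 is not a leap year): 80 − 28 = 52 left.
March 2130 has 31 days: 52 − 31 = 21 left.
21 days into April 2130 → April 21, 2130.
Subtracting 127 days from April 21, 2130:
Going back 21 days from April 21, 2130 reaches the end of the previous month; 127 − 21 = 106 left.
March 2130 has 31 days: 106 − 31 = 75 left.
February 2130 has 28 days (2130 is not a leap year): 75 − 28 = 47 left.
January 2130 has 31 days: 47 − 31 = 16 left.
December 2129 has 31 days; 31 − 16 = 15 → December 15, 2129.
Advancing 11 months from December 15, 2129:
month 12 + 11 = 23, which is month 11 of year 2130 → November 2130.
Day 15 is valid in November, giving November 15, 2130.
Going back 309 days from November 15, 2130:
Going back 15 days from November 15, 2130 reaches the end of the previous month; 309 − 15 = 294 left.
October 2130 has 31 days: 294 − 31 = 263 left.
September 2130 has 30 days: 263 − 30 = 233 left.
August 2130 has 31 days: 233 − 31 = 202 left.
July 2130 has 31 days: 202 − 31 = 171 left.
June 2130 has 30 days: 171 − 30 = 141 left.
May 2130 has 31 days: 141 − 31 = 110 left.
April 2130 has 30 days: 110 − 30 = 80 left.
March 2130 has 31 days: 80 − 31 = 49 left.
February 2130 has 28 days (2130 is not a leap year): 49 − 28 = 21 left.
January 2130 has 31 days; 31 − 21 = 10 → January 10, 2130.

January 10, 2130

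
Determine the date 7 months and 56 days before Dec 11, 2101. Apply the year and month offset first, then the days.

March 16, 2101

Counting back 7 months and 56 days from December 11, 2101: first the month/year part, then the days.
month 12 − 7 = 5 → May 2101.
Day 11 is valid in May, giving May 11, 2101.
Now subtract 56 days from May 11, 2101.
Going back 11 days from May 11, 2101 reaches the end of the previous month; 56 − 11 = 45 left.
April 2101 has 30 days: 45 − 30 = 15 left.
March 2101 has 31 days; 31 − 15 = 16 → March 16, 2101.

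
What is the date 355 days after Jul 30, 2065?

Adding 355 days from July 30, 2065.
July has 31 days, so 31 − 30 = 1 day remains after July 30, 2065; 355 − 1 = 354 left.
August 2065 has 31 days: 354 − 31 = 323 left.
September 2065 has 30 days: 323 − 30 = 293 left.
October 2065 has 31 days: 293 − 31 = 262 left.
November 2065 has 30 days: 262 − 30 = 232 left.
December 2065 has 31 days: 232 − 31 = 201 left.
January 2066 has 31 days: 201 − 31 = 170 left.
February 2066 has 28 days (2066 is not a leap year): 170 − 28 = 142 left.
March 2066 has 31 days: 142 − 31 = 111 left.
April 2066 has 30 days: 111 − 30 = 81 left.
May 2066 has 31 days: 81 − 31 = 50 left.
June 2066 has 30 days: 50 − 30 = 20 left.
20 days into July 2066 → July 20, 2066.

July 20, 2066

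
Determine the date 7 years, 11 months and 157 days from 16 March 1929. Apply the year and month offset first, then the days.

Counting forward 7 years, 11 months and 157 days from March 16, 1929: first the month/year part, then the days.
+7 years → 1936; month 3 + 11 = 14, which is month 2 of year 1937 → February 1937.
Day 16 is valid in February, giving February 16, 1937.
Now add 157 days from February 16, 1937.
February has 28 days, so 28 − 16 = 12 days remain after February 16, 1937; 157 − 12 = 145 left.
March 1937 has 31 days: 145 − 31 = 114 left.
April 1937 has 30 days: 114 − 30 = 84 left.
May 1937 has 31 days: 84 − 31 = 53 left.
June 1937 has 30 days: 53 − 30 = 23 left.
23 days into July 1937 → July 23, 1937.

July 23, 1937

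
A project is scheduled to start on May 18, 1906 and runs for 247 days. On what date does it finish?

Counting forward 247 days from May 18, 1906.
May has 31 days, so 31 − 18 = 13 days remain after May 18, 1906; 247 − 13 = 234 left.
June 1906 has 30 days: 234 − 30 = 204 left.
July 1906 has 31 days: 204 − 31 = 173 left.
August 1906 has 31 days: 173 − 31 = 142 left.
September 1906 has 30 days: 142 − 30 = 112 left.
October 1906 has 31 days: 112 − 31 = 81 left.
November 1906 has 30 days: 81 − 30 = 51 left.
December 1906 has 31 days: 51 − 31 = 20 left.
20 days into January 1907 → January 20, 1907.

January 20, 1907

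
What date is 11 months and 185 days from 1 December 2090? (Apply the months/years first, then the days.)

Counting forward 11 months and 185 days from December 1, 2090: first the month/year part, then the days.
month 12 + 11 = 23, which is month 11 of year 2091 → November 2091.
Day 1 is valid in November, giving November 1, 2091.
Now add 185 days from November 1, 2091.
November has 30 days, so 30 − 1 = 29 days remain after November 1, 2091; 185 − 29 = 156 left.
December 2091 has 31 days: 156 − 31 = 125 left.
January 2092 has 31 days: 125 − 31 = 94 left.
February 2092 has 29 days (2092 is a leap year): 94 − 29 = 65 left.
March 2092 has 31 days: 65 − 31 = 34 left.
April 2092 has 30 days: 34 − 30 = 4 left.
4 days into May 2092 → May 4, 2092.

May 4, 2092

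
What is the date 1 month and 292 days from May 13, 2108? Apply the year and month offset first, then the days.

Counting forward 1 month and 292 days from May 13, 2108: first the month/year part, then the days.
month 5 + 1 = 6 → June 2108.
Day 13 is valid in June, giving June 13, 2108.
Now add 292 days from June 13, 2108.
June has 30 days, so 30 − 13 = 17 days remain after June 13, 2108; 292 − 17 = 275 left.
July 2108 has 31 days: 275 − 31 = 244 left.
August 2108 has 31 days: 244 − 31 = 213 left.
September 2108 has 30 days: 213 − 30 = 183 left.
October 2108 has 31 days: 183 − 31 = 152 left.
November 2108 has 30 days: 152 − 30 = 122 left.
December 2108 has 31 days: 122 − 31 = 91 left.
January 2109 has 31 days: 91 − 31 = 60 left.
February 2109 has 28 days (2109 is not a leap year): 60 − 28 = 32 left.
March 2109 has 31 days: 32 − 31 = 1 left.
1 day into April 2109 → April 1, 2109.

April 1, 2109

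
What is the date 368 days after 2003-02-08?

Advancing 368 days from February 8, 2003.
February has 28 days, so 28 − 8 = 20 days remain after February 8, 2003; 368 − 20 = 348 left.
March 2003 has 31 days: 348 − 31 = 317 left.
April 2003 has 30 days: 317 − 30 = 287 left.
May 2003 has 31 days: 287 − 31 = 256 left.
June 2003 has 30 days: 256 − 30 = 226 left.
July 2003 has 31 days: 226 − 31 = 195 left.
August 2003 has 31 days: 195 − 31 = 164 left.
September 2003 has 30 days: 164 − 30 = 134 left.
October 2003 has 31 days: 134 − 31 = 103 left.
November 2003 has 30 days: 103 − 30 = 73 left.
December 2003 has 31 days: 73 − 31 = 42 left.
January 2004 has 31 days: 42 − 31 = 11 left.
11 days into February 2004 → February 11, 2004.

February 11, 2004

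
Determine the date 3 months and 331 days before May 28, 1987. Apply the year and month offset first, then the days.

Counting back 3 months and 331 days from May 28, 1987: first the month/year part, then the days.
month 5 − 3 = 2 → February 1987.
Day 28 is valid in February, giving February 28, 1987.
Now subtract 331 days from February 28, 1987.
Going back 28 days from February 28, 1987 reaches the end of the previous month; 331 − 28 = 303 left.
January 1987 has 31 days: 303 − 31 = 272 left.
December 1986 has 31 days: 272 − 31 = 241 left.
November 1986 has 30 days: 241 − 30 = 211 left.
October 1986 has 31 days: 211 − 31 = 180 left.
September 1986 has 30 days: 180 − 30 = 150 left.
August 1986 has 31 days: 150 − 31 = 119 left.
July 1986 has 31 days: 119 − 31 = 88 left.
June 1986 has 30 days: 88 − 30 = 58 left.
May 1986 has 31 days: 58 − 31 = 27 left.
April 1986 has 30 days; 30 − 27 = 3 → April 3, 1986.

April 3, 1986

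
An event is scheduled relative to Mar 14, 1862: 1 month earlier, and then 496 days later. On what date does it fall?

Going back 1 month from March 14, 1862:
month 3 − 1 = 2 → February 1862.
Day 14 is valid in February, giving February 14, 1862.
Adding 496 days from February 14, 1862:
February has 28 days, so 28 − 14 = 14 days remain after February 14, 1862; 496 − 14 = 482 left.
March 1862 has 31 days: 482 − 31 = 451 left.
April 1862 has 30 days: 451 − 30 = 421 left.
May 1862 has 31 days: 421 − 31 = 390 left.
June 1862 has 30 days: 390 − 30 = 360 left.
July 1862 has 31 days: 360 − 31 = 329 left.
August 1862 has 31 days: 329 − 31 = 298 left.
September 1862 has 30 days: 298 − 30 = 268 left.
October 1862 has 31 days: 268 − 31 = 237 left.
November 1862 has 30 days: 237 − 30 = 207 left.
December 1862 has 31 days: 207 − 31 = 176 left.
January 1863 has 31 days: 176 − 31 = 145 left.
February 1863 has 28 days (1863 is not a leap year): 145 − 28 = 117 left.
March 1863 has 31 days: 117 − 31 = 86 left.
April 1863 has 30 days: 86 − 30 = 56 left.
May 1863 has 31 days: 56 − 31 = 25 left.
25 days into June 1863 → June 25, 1863.

June 25, 1863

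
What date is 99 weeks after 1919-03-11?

Adding 99 weeks = 693 days from March 11, 1919.
March has 31 days, so 31 − 11 = 20 days remain after March 11, 1919; 693 − 20 = 673 left.
April 1919 has 30 days: 673 − 30 = 643 left.
May 1919 has 31 days: 643 − 31 = 612 left.
June 1919 has 30 days: 612 − 30 = 582 left.
July 1919 has 31 days: 582 − 31 = 551 left.
August 1919 has 31 days: 551 − 31 = 520 left.
September 1919 has 30 days: 520 − 30 = 490 left.
October 1919 has 31 days: 490 − 31 = 459 left.
November 1919 has 30 days: 459 − 30 = 429 left.
December 1919 has 31 days: 429 − 31 = 398 left.
January 1920 has 31 days: 398 − 31 = 367 left.
February 1920 has 29 days (1920 is a leap year): 367 − 29 = 338 left.
March 1920 has 31 days: 338 − 31 = 307 left.
April 1920 has 30 days: 307 − 30 = 277 left.
May 1920 has 31 days: 277 − 31 = 246 left.
June 1920 has 30 days: 246 − 30 = 216 left.
July 1920 has 31 days: 216 − 31 = 185 left.
August 1920 has 31 days: 185 − 31 = 154 left.
September 1920 has 30 days: 154 − 30 = 124 left.
October 1920 has 31 days: 124 − 31 = 93 left.
November 1920 has 30 days: 93 − 30 = 63 left.
December 1920 has 31 days: 63 − 31 = 32 left.
January 1921 has 31 days: 32 − 31 = 1 left.
1 day into February 1921 → February 1, 1921.

February 1, 1921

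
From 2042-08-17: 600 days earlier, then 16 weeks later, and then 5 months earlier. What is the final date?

November 16, 2040

Going back 600 days from August 17, 2042:
Going back 17 days from August 17, 2042 reaches the end of the previous month; 600 − 17 = 583 left.
July 2042 has 31 days: 583 − 31 = 552 left.
June 2042 has 30 days: 552 − 30 = 522 left.
May 2042 has 31 days: 522 − 31 = 491 left.
April 2042 has 30 days: 491 − 30 = 461 left.
March 2042 has 31 days: 461 − 31 = 430 left.
February 2042 has 28 days (2042 is not a leap year): 430 − 28 = 402 left.
January 2042 has 31 days: 402 − 31 = 371 left.
December 2041 has 31 days: 371 − 31 = 340 left.
November 2041 has 30 days: 340 − 30 = 310 left.
October 2041 has 31 days: 310 − 31 = 279 left.
September 2041 has 30 days: 279 − 30 = 249 left.
August 2041 has 31 days: 249 − 31 = 218 left.
July 2041 has 31 days: 218 − 31 = 187 left.
June 2041 has 30 days: 187 − 30 = 157 left.
May 2041 has 31 days: 157 − 31 = 126 left.
April 2041 has 30 days: 126 − 30 = 96 left.
March 2041 has 31 days: 96 − 31 = 65 left.
February 2041 has 28 days (2041 is not a leap year): 65 − 28 = 37 left.
January 2041 has 31 days: 37 − 31 = 6 left.
December 2040 has 31 days; 31 − 6 = 25 → December 25, 2040.
Advancing 16 weeks (= 112 days) from December 25, 2040:
December has 31 days, so 31 − 25 = 6 days remain after December 25, 2040; 112 − 6 = 106 left.
January 2041 has 31 days: 106 − 31 = 75 left.
February 2041 has 28 days (2041 is not a leap year): 75 − 28 = 47 left.
March 2041 has 31 days: 47 − 31 = 16 left.
16 days into April 2041 → April 16, 2041.
Counting back 5 months from April 16, 2041:
month 4 − 5 = -1, which is month 11 of year 2040 → November 2040.
Day 16 is valid in November, giving November 16, 2040.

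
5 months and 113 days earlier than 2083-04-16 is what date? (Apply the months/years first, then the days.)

Going back 5 months and 113 days from April 16, 2083: first the month/year part, then the days.
month 4 − 5 = -1, which is month 11 of year 2082 → November 2082.
Day 16 is valid in November, giving November 16, 2082.
Now subtract 113 days from November 16, 2082.
Going back 16 days from November 16, 2082 reaches the end of the previous month; 113 − 16 = 97 left.
October 2082 has 31 days: 97 − 31 = 66 left.
September 2082 has 30 days: 66 − 30 = 36 left.
August 2082 has 31 days: 36 − 31 = 5 left.
July 2082 has 31 days; 31 − 5 = 26 → July 26, 2082.

July 26, 2082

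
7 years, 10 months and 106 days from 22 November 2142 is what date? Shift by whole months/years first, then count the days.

Counting forward 7 years, 10 months and 106 days from November 22, 2142: first the month/year part, then the days.
+7 years → 2149; month 11 + 10 = 21, which is month 9 of year 2150 → September 2150.
Day 22 is valid in September, giving September 22, 2150.
Now add 106 days from September 22, 2150.
September has 30 days, so 30 − 22 = 8 days remain after September 22, 2150; 106 − 8 = 98 left.
October 2150 has 31 days: 98 − 31 = 67 left.
November 2150 has 30 days: 67 − 30 = 37 left.
December 2150 has 31 days: 37 − 31 = 6 left.
6 days into January 2151 → January 6, 2151.

January 6, 2151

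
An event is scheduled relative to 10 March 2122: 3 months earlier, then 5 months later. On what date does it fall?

May 10, 2122

Going back 3 months from March 10, 2122:
month 3 − 3 = 0, which is month 12 of year 2121 → December 2121.
Day 10 is valid in December, giving December 10, 2121.
Counting forward 5 months from December 10, 2121:
month 12 + 5 = 17, which is month 5 of year 2122 → May 2122.
Day 10 is valid in May, giving May 10, 2122.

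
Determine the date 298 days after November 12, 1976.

September 6, 1977

Advancing 298 days from November 12, 1976.
November has 30 days, so 30 − 12 = 18 days remain after November 12, 1976; 298 − 18 = 280 left.
December 1976 has 31 days: 280 − 31 = 249 left.
January 1977 has 31 days: 249 − 31 = 218 left.
February 1977 has 28 days (1977 is not a leap year): 218 − 28 = 190 left.
March 1977 has 31 days: 190 − 31 = 159 left.
April 1977 has 30 days: 159 − 30 = 129 left.
May 1977 has 31 days: 129 − 31 = 98 left.
June 1977 has 30 days: 98 − 30 = 68 left.
July 1977 has 31 days: 68 − 31 = 37 left.
August 1977 has 31 days: 37 − 31 = 6 left.
6 days into September 1977 → September 6, 1977.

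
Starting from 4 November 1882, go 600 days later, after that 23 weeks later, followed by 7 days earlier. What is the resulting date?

Adding 600 days from November 4, 1882:
November has 30 days, so 30 − 4 = 26 days remain after November 4, 1882; 600 − 26 = 574 left.
December 1882 has 31 days: 574 − 31 = 543 left.
January 1883 has 31 days: 543 − 31 = 512 left.
February 1883 has 28 days (1883 is not a leap year): 512 − 28 = 484 left.
March 1883 has 31 days: 484 − 31 = 453 left.
April 1883 has 30 days: 453 − 30 = 423 left.
May 1883 has 31 days: 423 − 31 = 392 left.
June 1883 has 30 days: 392 − 30 = 362 left.
July 1883 has 31 days: 362 − 31 = 331 left.
August 1883 has 31 days: 331 − 31 = 300 left.
September 1883 has 30 days: 300 − 30 = 270 left.
October 1883 has 31 days: 270 − 31 = 239 left.
November 1883 has 30 days: 239 − 30 = 209 left.
December 1883 has 31 days: 209 − 31 = 178 left.
January 1884 has 31 days: 178 − 31 = 147 left.
February 1884 has 29 days (1884 is a leap year): 147 − 29 = 118 left.
March 1884 has 31 days: 118 − 31 = 87 left.
April 1884 has 30 days: 87 − 30 = 57 left.
May 1884 has 31 days: 57 − 31 = 26 left.
26 days into June 1884 → June 26, 1884.
Adding 23 weeks (= 161 days) from June 26, 1884:
June has 30 days, so 30 − 26 = 4 days remain after June 26, 1884; 161 − 4 = 157 left.
July 1884 has 31 days: 157 − 31 = 126 left.
August 1884 has 31 days: 126 − 31 = 95 left.
September 1884 has 30 days: 95 − 30 = 65 left.
October 1884 has 31 days: 65 − 31 = 34 left.
November 1884 has 30 days: 34 − 30 = 4 left.
4 days into December 1884 → December 4, 1884.
Subtracting 7 days from December 4, 1884:
Going back 4 days from December 4, 1884 reaches the end of the previous month; 7 − 4 = 3 left.
November 1884 has 30 days; 30 − 3 = 27 → November 27, 1884.

November 27, 1884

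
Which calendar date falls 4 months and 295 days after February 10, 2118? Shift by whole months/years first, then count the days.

April 1, 2119

Advancing 4 months and 295 days from February 10, 2118: first the month/year part, then the days.
month 2 + 4 = 6 → June 2118.
Day 10 is valid in June, giving June 10, 2118.
Now add 295 days from June 10, 2118.
June has 30 days, so 30 − 10 = 20 days remain after June 10, 2118; 295 − 20 = 275 left.
July 2118 has 31 days: 275 − 31 = 244 left.
August 2118 has 31 days: 244 − 31 = 213 left.
September 2118 has 30 days: 213 − 30 = 183 left.
October 2118 has 31 days: 183 − 31 = 152 left.
November 2118 has 30 days: 152 − 30 = 122 left.
December 2118 has 31 days: 122 − 31 = 91 left.
January 2119 has 31 days: 91 − 31 = 60 left.
February 2119 has 28 days (2119 is not a leap year): 60 − 28 = 32 left.
March 2119 has 31 days: 32 − 31 = 1 left.
1 day into April 2119 → April 1, 2119.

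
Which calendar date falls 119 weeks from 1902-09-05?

Counting forward 119 weeks = 833 days from September 5, 1902.
September has 30 days, so 30 − 5 = 25 days remain after September 5, 1902; 833 − 25 = 808 left.
October 1902 has 31 days: 808 − 31 = 777 left.
November 1902 has 30 days: 777 − 30 = 747 left.
December 1902 has 31 days: 747 − 31 = 716 left.
January 1903 has 31 days: 716 − 31 = 685 left.
February 1903 has 28 days (1903 is not a leap year): 685 − 28 = 657 left.
March 1903 has 31 days: 657 − 31 = 626 left.
April 1903 has 30 days: 626 − 30 = 596 left.
May 1903 has 31 days: 596 − 31 = 565 left.
June 1903 has 30 days: 565 − 30 = 535 left.
July 1903 has 31 days: 535 − 31 = 504 left.
August 1903 has 31 days: 504 − 31 = 473 left.
September 1903 has 30 days: 473 − 30 = 443 left.
October 1903 has 31 days: 443 − 31 = 412 left.
November 1903 has 30 days: 412 − 30 = 382 left.
December 1903 has 31 days: 382 − 31 = 351 left.
January 1904 has 31 days: 351 − 31 = 320 left.
February 1904 has 29 days (1904 is a leap year): 320 − 29 = 291 left.
March 1904 has 31 days: 291 − 31 = 260 left.
April 1904 has 30 days: 260 − 30 = 230 left.
May 1904 has 31 days: 230 − 31 = 199 left.
June 1904 has 30 days: 199 − 30 = 169 left.
July 1904 has 31 days: 169 − 31 = 138 left.
August 1904 has 31 days: 138 − 31 = 107 left.
September 1904 has 30 days: 107 − 30 = 77 left.
October 1904 has 31 days: 77 − 31 = 46 left.
November 1904 has 30 days: 46 − 30 = 16 left.
16 days into December 1904 → December 16, 1904.

December 16, 1904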